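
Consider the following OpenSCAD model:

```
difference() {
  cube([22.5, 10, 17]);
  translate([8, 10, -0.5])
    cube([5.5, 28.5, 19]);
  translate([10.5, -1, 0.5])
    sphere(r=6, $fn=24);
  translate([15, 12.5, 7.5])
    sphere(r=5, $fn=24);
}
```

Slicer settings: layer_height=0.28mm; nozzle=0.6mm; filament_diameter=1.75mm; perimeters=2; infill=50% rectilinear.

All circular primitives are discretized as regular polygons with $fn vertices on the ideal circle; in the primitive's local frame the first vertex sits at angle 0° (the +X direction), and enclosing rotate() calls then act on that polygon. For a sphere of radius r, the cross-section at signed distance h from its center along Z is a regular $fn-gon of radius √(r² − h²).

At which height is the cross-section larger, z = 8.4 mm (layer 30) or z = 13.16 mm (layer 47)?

Layer 30 (z = 8.4): the cube is present — its section is the full 22.5×10 rectangle (area 225.00 mm²); the 5.5×28.5 cube at (8, 10) contributes its full rectangle (area 156.75 mm²); the sphere at (10.5, -1) is absent (|z−center|=7.900 > r=6); the r=5 sphere at (15, 12.5) slices to a regular 24-gon of circumradius 4.918 (√(r²−h²) with h=0.9 from center) (area = (24/2)·4.918²·sin(360°/24) = 75.13 mm²); After the difference (first − rest): starting from the 22.5×10 cube (225.00 mm²), the 5.5×28.5 cube at (8, 10) misses the remaining region (no effect); the r=5 sphere at (15, 12.5) partially overlaps it — only the 14.22 mm² overlap (of its 75.13 mm²) is removed, clipping the outline — area = 210.78 mm². So its area = 210.78 mm². Layer 47 (z = 13.16): the cube (footprint 22.5×10) is included at this height (area 225.00 mm²); the 5.5×28.5 cube at (8, 10) contributes its full rectangle (area 156.75 mm²); the sphere at (10.5, -1) is absent (|z−center|=12.660 > r=6); the sphere at (15, 12.5) is absent (|z−center|=5.660 > r=5); Taking the first minus the rest: starting from the 22.5×10 cube (225.00 mm²), the 5.5×28.5 cube at (8, 10) misses the remaining region (no effect) — area = 225.00 mm². So its area = 225.00 mm². Layer 47 is larger (225.00 vs 210.78 mm²).

layer 47 (z = 13.16 mm)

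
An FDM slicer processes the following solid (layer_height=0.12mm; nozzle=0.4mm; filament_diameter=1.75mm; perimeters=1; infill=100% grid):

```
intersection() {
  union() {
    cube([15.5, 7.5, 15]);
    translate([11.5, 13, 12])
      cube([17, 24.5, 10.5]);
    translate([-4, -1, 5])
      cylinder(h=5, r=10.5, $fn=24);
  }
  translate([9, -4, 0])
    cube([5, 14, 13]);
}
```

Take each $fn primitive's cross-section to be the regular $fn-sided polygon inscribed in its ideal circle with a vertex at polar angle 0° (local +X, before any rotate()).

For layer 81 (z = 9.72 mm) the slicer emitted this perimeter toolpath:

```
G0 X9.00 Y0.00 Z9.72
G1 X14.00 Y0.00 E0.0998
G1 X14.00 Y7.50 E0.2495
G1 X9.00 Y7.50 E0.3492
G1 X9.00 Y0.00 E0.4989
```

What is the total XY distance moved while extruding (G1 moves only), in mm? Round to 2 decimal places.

Sum the Euclidean lengths of each G1 segment: total = 25.00 mm.

25.00 mm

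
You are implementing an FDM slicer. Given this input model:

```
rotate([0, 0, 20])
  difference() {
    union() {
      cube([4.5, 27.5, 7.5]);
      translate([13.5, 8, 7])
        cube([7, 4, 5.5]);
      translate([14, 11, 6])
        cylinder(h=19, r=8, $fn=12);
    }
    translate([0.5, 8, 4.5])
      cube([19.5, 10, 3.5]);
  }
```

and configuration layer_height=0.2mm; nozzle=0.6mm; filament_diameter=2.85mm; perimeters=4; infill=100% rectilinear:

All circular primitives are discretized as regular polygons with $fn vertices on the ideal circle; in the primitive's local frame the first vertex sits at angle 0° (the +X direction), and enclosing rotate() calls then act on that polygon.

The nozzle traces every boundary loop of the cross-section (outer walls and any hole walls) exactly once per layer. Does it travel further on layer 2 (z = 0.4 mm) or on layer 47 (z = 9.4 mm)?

layer 2 (z = 0.4 mm)

Layer 2 (z = 0.4): the cube (footprint 4.5×27.5) is included at this height (perimeter 64.00 mm); the cube at (13.5, 8) is not intersected at this z (z outside [7, 12.5]); the cylinder at (14, 11) is not intersected at this z (z outside [6, 25]); Taking the union: only the 4.5×27.5 cube is present, so the union is just that shape — boundary = 64.00 mm; the cube at (0.5, 8) does not reach this height (z outside [4.5, 8]); After the difference (first − rest): none of the subtracted shapes is present at this height, so the result so far is unchanged — boundary = 64.00 mm; (whole slice rotated 20° about Z — lengths, areas and connectivity unchanged). So its perimeter = 64.00 mm. Layer 47 (z = 9.4): the cube does not reach this height (z outside [0, 7.5]); the cube at (13.5, 8) is present — its section is the full 7×4 rectangle (perimeter 22.00 mm); the cylinder at (14, 11): section is a regular 12-gon, circumradius r=8 (perimeter = 2·12·8.000·sin(180°/12) = 49.69 mm); Merging all regions: the 7×4 cube at (13.5, 8) lies entirely inside the r=8 cylinder at (14, 11), so the union is just the r=8 cylinder at (14, 11) — boundary = 49.69 mm; the cube at (0.5, 8) does not reach this height (z outside [4.5, 8]); Subtracting the remaining from the first: none of the subtracted shapes is present at this height, so the result so far is unchanged — boundary = 49.69 mm; (rotated 20° about Z; rotation is an isometry so areas/perimeters/island counts are preserved). So its perimeter = 49.69 mm. Layer 2 is larger (64.00 vs 49.69 mm).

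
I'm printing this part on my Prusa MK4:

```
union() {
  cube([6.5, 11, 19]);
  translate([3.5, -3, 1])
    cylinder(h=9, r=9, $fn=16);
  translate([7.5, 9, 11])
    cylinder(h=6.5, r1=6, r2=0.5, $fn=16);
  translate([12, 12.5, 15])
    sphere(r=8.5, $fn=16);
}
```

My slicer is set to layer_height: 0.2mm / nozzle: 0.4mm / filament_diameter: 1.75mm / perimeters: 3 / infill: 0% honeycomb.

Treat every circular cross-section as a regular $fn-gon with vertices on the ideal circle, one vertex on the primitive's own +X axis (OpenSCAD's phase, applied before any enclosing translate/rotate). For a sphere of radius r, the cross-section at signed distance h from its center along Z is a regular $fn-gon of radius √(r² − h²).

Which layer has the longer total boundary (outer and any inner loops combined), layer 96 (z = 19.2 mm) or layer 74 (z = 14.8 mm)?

layer 74 (z = 14.8 mm)

Layer 96 (z = 19.2): the cube is not intersected at this z (z outside [0, 19]); the cylinder at (3.5, -3) is not intersected at this z (z outside [1, 10]); the cone at (7.5, 9) is absent (z outside [11, 17.5]); the sphere at (12, 12.5): section is a regular 16-gon, circumradius = √(r²−h²) = √(8.5²−4.2²) = 7.390 (perimeter = 2·16·7.390·sin(180°/16) = 46.13 mm); Combining (union): only the r=8.5 sphere at (12, 12.5) is present, so the union is just that shape — boundary = 46.13 mm. So its perimeter = 46.13 mm. Layer 74 (z = 14.8): the cube (footprint 6.5×11) is included at this height (perimeter 35.00 mm); the cylinder at (3.5, -3) is not intersected at this z (z outside [1, 10]); the cone at (7.5, 9) (r1=6→r2=0.5) has section circumradius 2.785 here — a regular 16-gon (perimeter = 2·16·2.785·sin(180°/16) = 17.38 mm); the r=8.5 sphere at (12, 12.5) contributes a regular 16-gon of circumradius √(8.5²−0.2²) = 8.498 (perimeter = 2·16·8.498·sin(180°/16) = 53.05 mm); Combining (union): the regions partially overlap (shared area 32.19 mm²), so the edge portions inside another operand are dropped and the merged outline is re-measured after clipping — boundary = 74.79 mm. So its perimeter = 74.79 mm. Layer 74 is larger (74.79 vs 46.13 mm).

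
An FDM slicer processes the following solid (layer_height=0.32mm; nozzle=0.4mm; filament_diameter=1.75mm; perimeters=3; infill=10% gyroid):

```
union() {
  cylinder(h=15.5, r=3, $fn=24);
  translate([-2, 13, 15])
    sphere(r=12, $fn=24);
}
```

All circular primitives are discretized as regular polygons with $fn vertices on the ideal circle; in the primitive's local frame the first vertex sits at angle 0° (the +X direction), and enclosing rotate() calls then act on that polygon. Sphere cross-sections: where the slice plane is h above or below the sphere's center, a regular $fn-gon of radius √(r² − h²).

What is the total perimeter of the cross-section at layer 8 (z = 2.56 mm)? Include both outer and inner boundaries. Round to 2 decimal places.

At z = 2.56 mm: the r=3 cylinder contributes a regular 24-gon of circumradius 3 (perimeter = 2·24·3.000·sin(180°/24) = 18.80 mm); the sphere at (-2, 13) does not reach this height (|z−center|=12.440 > r=12); Taking the union: only the r=3 cylinder is present, so the union is just that shape — boundary = 18.80 mm. Overall, the cross-section is a single solid region. Total boundary length (outer) = 18.80 mm.

18.80 mm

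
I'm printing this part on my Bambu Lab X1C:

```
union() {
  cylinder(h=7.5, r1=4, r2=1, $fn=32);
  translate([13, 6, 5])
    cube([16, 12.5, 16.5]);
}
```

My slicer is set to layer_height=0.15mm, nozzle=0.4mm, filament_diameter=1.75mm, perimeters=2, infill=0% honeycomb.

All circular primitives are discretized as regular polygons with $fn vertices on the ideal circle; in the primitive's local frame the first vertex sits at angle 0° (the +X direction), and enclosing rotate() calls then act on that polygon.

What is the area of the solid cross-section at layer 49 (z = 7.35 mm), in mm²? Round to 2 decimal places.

203.51 mm²

At z = 7.35 mm: the cone contributes a regular 32-gon of circumradius 1.060 (interpolated between r1=4 and r2=1 at t=0.980) (area = (32/2)·1.060²·sin(360°/32) = 3.51 mm²); the cube at (13, 6) is present — its section is the full 16×12.5 rectangle (area 200.00 mm²); Combining (union): the 2 present regions are separate (no shared area or edge), so areas and boundary lengths simply add and each stays a separate island — area = 203.51 mm². Overall, the cross-section has 2 separate islands. Net area = 203.51 mm².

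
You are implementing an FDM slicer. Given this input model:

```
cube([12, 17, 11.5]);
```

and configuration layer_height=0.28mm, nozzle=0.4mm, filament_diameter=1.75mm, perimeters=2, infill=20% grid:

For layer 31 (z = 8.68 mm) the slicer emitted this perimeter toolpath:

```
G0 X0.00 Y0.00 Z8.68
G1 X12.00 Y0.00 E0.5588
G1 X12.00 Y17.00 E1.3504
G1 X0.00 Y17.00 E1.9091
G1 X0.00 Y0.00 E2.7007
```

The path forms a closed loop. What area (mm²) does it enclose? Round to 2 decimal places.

204.00 mm²

Apply the shoelace formula to the sequence of (X, Y) vertices; enclosed area = 204.00 mm².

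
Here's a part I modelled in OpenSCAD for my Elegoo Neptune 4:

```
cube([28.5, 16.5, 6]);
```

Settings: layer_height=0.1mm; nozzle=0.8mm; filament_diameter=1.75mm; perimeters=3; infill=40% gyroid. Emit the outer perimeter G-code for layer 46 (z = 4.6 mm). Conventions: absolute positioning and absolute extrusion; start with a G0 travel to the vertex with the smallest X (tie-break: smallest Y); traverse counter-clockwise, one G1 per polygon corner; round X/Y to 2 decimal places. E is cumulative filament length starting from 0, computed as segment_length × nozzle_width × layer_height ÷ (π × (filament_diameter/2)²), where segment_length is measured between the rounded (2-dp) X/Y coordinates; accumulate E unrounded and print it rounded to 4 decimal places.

At z = 4.6 mm: the 28.5×16.5 cube contributes its full rectangle. The outline is a single polygon with 4 vertices. Extrusion per mm of travel: 0.8 × 0.1 / (π × 0.875²) = 0.033260. Accumulating E over each segment gives final E = 2.9934.

G0 X0.00 Y0.00 Z4.60
G1 X28.50 Y0.00 E0.9479
G1 X28.50 Y16.50 E1.4967
G1 X0.00 Y16.50 E2.4446
G1 X0.00 Y0.00 E2.9934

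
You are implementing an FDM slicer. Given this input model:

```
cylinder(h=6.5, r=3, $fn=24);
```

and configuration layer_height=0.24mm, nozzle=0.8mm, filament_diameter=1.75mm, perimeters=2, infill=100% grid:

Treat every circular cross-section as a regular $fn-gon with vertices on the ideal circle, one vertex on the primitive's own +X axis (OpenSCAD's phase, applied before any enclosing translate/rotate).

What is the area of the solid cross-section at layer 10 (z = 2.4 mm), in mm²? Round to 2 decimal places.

At z = 2.4 mm: the cylinder: section is a regular 24-gon, circumradius r=3 (area = (24/2)·3.000²·sin(360°/24) = 27.95 mm²). Overall, the cross-section is a single solid region. Net area = 27.95 mm².

27.95 mm²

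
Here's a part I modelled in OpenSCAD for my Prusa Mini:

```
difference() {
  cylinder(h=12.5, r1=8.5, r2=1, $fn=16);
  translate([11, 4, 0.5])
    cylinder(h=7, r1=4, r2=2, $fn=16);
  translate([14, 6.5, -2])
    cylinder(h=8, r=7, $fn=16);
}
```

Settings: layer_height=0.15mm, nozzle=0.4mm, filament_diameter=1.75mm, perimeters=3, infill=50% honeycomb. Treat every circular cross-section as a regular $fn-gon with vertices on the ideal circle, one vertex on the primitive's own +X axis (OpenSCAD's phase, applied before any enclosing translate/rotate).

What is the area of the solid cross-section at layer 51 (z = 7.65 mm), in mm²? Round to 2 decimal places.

46.80 mm²

At z = 7.65 mm: the cone contributes a regular 16-gon of circumradius 3.910 (interpolated between r1=8.5 and r2=1 at t=0.612) (area = (16/2)·3.910²·sin(360°/16) = 46.80 mm²); the cone at (11, 4) is absent (z outside [0.5, 7.5]); the cylinder at (14, 6.5) is absent (z outside [-2, 6]); Taking the first minus the rest: none of the subtracted shapes is present at this height, so the cone is unchanged — area = 46.80 mm². Overall, the cross-section is a single solid region. Net area = 46.80 mm².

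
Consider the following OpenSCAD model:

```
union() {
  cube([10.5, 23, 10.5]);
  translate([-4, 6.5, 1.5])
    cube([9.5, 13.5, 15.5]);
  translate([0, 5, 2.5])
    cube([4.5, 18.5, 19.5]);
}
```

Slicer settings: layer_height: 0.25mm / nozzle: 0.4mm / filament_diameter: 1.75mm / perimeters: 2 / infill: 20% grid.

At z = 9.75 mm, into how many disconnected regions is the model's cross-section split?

At z = 9.75 mm: the cube is present — its section is the full 10.5×23 rectangle; the cube at (-4, 6.5) is present — its section is the full 9.5×13.5 rectangle; the 4.5×18.5 cube at (0, 5) contributes its full rectangle; Merging all regions: the regions partially overlap (shared area 155.25 mm²), so overlapping operands fuse into one piece — 1 connected region. The result has 1 disconnected region.

1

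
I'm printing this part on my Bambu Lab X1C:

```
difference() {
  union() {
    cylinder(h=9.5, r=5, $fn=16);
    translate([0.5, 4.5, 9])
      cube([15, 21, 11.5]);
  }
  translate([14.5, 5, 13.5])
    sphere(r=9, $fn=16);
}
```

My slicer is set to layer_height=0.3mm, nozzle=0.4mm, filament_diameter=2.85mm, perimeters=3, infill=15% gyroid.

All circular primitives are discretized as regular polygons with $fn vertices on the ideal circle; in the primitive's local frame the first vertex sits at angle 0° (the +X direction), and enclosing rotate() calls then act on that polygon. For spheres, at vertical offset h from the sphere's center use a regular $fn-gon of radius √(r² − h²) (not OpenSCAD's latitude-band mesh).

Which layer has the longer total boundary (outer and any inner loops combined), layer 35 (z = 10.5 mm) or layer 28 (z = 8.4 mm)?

layer 35 (z = 10.5 mm)

Layer 35 (z = 10.5): the cylinder is not intersected at this z (z outside [0, 9.5]); the 15×21 cube at (0.5, 4.5) contributes its full rectangle (perimeter 72.00 mm); Combining (union): only the 15×21 cube at (0.5, 4.5) is present, so the union is just that shape — boundary = 72.00 mm; the r=9 sphere at (14.5, 5) slices to a regular 16-gon of circumradius 8.485 (√(r²−h²) with h=3 from center) (perimeter = 2·16·8.485·sin(180°/16) = 52.97 mm); Subtracting the remaining from the first: starting from that combined region, the r=9 sphere at (14.5, 5) partially overlaps it — only the 68.21 mm² overlap (of its 220.43 mm²) is removed, clipping the outline — boundary = 68.60 mm. So its perimeter = 68.60 mm. Layer 28 (z = 8.4): the r=5 cylinder gives a regular 16-gon of circumradius 5 (constant along its height) (perimeter = 2·16·5.000·sin(180°/16) = 31.21 mm); the cube at (0.5, 4.5) is not intersected at this z (z outside [9, 20.5]); Taking the union: only the r=5 cylinder is present, so the union is just that shape — boundary = 31.21 mm; the sphere at (14.5, 5): section is a regular 16-gon, circumradius = √(r²−h²) = √(9²−5.1²) = 7.416 (perimeter = 2·16·7.416·sin(180°/16) = 46.29 mm); Taking the first minus the rest: starting from that combined region, the r=9 sphere at (14.5, 5) misses the remaining region (no effect) — boundary = 31.21 mm. So its perimeter = 31.21 mm. Layer 35 is larger (68.60 vs 31.21 mm).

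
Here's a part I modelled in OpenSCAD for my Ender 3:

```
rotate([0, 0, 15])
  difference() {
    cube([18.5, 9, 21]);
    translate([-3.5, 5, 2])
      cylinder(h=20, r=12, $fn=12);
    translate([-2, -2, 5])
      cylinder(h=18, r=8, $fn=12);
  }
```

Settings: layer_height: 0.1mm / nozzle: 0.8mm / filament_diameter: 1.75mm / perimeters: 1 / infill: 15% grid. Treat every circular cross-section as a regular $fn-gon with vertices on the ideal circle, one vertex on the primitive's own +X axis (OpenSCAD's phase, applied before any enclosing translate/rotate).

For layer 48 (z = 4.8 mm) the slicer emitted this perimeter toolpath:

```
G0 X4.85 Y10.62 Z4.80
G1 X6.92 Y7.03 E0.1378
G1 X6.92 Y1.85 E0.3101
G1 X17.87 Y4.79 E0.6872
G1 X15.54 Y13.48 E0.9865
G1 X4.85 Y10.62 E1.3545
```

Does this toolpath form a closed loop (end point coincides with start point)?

Start point (G0): (4.85, 10.62). End point (last G1): the path returns to the start — closed.

yes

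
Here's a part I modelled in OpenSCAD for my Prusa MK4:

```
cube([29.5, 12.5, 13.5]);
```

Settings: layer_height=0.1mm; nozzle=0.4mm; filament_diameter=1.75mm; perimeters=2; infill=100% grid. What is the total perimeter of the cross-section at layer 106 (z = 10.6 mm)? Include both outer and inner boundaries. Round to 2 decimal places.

84.00 mm

At z = 10.6 mm: the cube is present — its section is the full 29.5×12.5 rectangle (perimeter 84.00 mm). Overall, the cross-section is a single solid region. Total boundary length (outer) = 84.00 mm.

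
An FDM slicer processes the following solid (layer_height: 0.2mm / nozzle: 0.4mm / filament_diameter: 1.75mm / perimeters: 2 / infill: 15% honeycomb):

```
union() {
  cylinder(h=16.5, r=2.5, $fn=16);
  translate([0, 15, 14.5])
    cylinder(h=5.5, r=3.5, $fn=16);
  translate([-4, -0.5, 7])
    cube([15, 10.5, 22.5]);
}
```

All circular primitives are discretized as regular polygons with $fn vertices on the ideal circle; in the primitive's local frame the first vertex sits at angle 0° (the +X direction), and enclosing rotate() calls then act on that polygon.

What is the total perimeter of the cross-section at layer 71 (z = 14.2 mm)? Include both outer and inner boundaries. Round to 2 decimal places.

At z = 14.2 mm: the r=2.5 cylinder gives a regular 16-gon of circumradius 2.5 (constant along its height) (perimeter = 2·16·2.500·sin(180°/16) = 15.61 mm); the cylinder at (0, 15) does not reach this height (z outside [14.5, 20]); the cube at (-4, -0.5) is present — its section is the full 15×10.5 rectangle (perimeter 51.00 mm); Combining (union): the regions partially overlap (shared area 12.02 mm²), so the edge portions inside another operand are dropped and the merged outline is re-measured after clipping — boundary = 52.98 mm. Overall, the cross-section is a single solid region. Total boundary length (outer) = 52.98 mm.

52.98 mm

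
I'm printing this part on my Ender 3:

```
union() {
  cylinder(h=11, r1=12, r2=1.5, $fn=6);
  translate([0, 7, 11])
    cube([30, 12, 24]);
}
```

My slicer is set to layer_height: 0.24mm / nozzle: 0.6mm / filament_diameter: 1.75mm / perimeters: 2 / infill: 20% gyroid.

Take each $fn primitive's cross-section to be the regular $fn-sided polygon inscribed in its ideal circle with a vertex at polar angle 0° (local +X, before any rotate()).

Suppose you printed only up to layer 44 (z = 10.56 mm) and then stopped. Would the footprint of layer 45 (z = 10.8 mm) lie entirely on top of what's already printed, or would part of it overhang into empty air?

entirely on top

Compare the two slices. At z = 10.56: the cone contributes a regular 6-gon of circumradius 1.920 (interpolated between r1=12 and r2=1.5 at t=0.960) (area = (6/2)·1.920²·sin(360°/6) = 9.58 mm²); the cube at (0, 7) is not intersected at this z (z outside [11, 35]); Merging all regions: only the cone is present, so the union is just that shape — area = 9.58 mm². At z = 10.8: the cone: at t=0.982 of its height the radius interpolates to r₁+(r₂−r₁)t = 1.691, giving a regular 6-gon of that circumradius (area = (6/2)·1.691²·sin(360°/6) = 7.43 mm²); the cube at (0, 7) does not reach this height (z outside [11, 35]); Taking the union: only the cone is present, so the union is just that shape — area = 7.43 mm². Checking containment: the cross-section at z = 10.8 is a subset of the cross-section at z = 10.56.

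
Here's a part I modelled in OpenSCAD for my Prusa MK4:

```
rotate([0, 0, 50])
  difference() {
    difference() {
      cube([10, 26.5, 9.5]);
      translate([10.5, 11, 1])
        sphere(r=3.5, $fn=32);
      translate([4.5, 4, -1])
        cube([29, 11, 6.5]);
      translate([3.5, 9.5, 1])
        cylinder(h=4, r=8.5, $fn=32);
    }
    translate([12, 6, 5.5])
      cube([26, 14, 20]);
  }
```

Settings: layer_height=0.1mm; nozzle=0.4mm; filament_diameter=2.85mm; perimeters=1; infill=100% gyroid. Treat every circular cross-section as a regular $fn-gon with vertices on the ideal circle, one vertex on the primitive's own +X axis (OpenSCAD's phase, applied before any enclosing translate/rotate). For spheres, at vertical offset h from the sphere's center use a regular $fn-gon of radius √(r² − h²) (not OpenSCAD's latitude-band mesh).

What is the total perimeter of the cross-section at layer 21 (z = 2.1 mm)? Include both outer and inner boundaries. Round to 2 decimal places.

68.58 mm

At z = 2.1 mm: the cube (footprint 10×26.5) is included at this height (perimeter 73.00 mm); the r=3.5 sphere at (10.5, 11) slices to a regular 32-gon of circumradius 3.323 (√(r²−h²) with h=1.1 from center) (perimeter = 2·32·3.323·sin(180°/32) = 20.84 mm); the cube at (4.5, 4) is present — its section is the full 29×11 rectangle (perimeter 80.00 mm); the r=8.5 cylinder at (3.5, 9.5) contributes a regular 32-gon of circumradius 8.5 (perimeter = 2·32·8.500·sin(180°/32) = 53.32 mm); Taking the first minus the rest: starting from the 10×26.5 cube, the r=3.5 sphere at (10.5, 11) partially overlaps it — only the 13.93 mm² overlap (of its 34.46 mm²) is removed, clipping the outline; the 29×11 cube at (4.5, 4) partially overlaps it — only the 46.57 mm² overlap (of its 319.00 mm²) is removed, clipping the outline; the r=8.5 cylinder at (3.5, 9.5) partially overlaps it — only the 95.19 mm² overlap (of its 225.52 mm²) is removed, clipping the outline — boundary = 68.58 mm; the cube at (12, 6) is not intersected at this z (z outside [5.5, 25.5]); After the difference (first − rest): none of the subtracted shapes is present at this height, so the result so far is unchanged — boundary = 68.58 mm; (whole slice rotated 50° about Z — lengths, areas and connectivity unchanged). Overall, the cross-section has 2 separate islands. Total boundary length (outer) = 68.58 mm.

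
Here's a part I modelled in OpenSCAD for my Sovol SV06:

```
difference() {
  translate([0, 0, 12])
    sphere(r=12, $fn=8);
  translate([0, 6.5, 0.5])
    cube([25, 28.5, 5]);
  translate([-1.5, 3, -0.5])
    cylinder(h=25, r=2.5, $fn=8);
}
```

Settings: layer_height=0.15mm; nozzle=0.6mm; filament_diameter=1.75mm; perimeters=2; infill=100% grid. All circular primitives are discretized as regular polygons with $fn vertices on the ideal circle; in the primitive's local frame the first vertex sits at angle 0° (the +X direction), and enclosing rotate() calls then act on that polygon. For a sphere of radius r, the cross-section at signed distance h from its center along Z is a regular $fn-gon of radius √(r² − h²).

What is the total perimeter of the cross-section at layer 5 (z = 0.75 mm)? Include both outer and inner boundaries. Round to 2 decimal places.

27.61 mm

At z = 0.75 mm: the sphere: section is a regular 8-gon, circumradius = √(r²−h²) = √(12²−11.25²) = 4.176 (perimeter = 2·8·4.176·sin(180°/8) = 25.57 mm); the 25×28.5 cube at (0, 6.5) contributes its full rectangle (perimeter 107.00 mm); the r=2.5 cylinder at (-1.5, 3) contributes a regular 8-gon of circumradius 2.5 (perimeter = 2·8·2.500·sin(180°/8) = 15.31 mm); Taking the first minus the rest: starting from the r=12 sphere, the 25×28.5 cube at (0, 6.5) misses the remaining region (no effect); the r=2.5 cylinder at (-1.5, 3) partially overlaps it — only the 10.64 mm² overlap (of its 17.68 mm²) is removed, clipping the outline — boundary = 27.61 mm. Overall, the cross-section is a single solid region. Total boundary length (outer) = 27.61 mm.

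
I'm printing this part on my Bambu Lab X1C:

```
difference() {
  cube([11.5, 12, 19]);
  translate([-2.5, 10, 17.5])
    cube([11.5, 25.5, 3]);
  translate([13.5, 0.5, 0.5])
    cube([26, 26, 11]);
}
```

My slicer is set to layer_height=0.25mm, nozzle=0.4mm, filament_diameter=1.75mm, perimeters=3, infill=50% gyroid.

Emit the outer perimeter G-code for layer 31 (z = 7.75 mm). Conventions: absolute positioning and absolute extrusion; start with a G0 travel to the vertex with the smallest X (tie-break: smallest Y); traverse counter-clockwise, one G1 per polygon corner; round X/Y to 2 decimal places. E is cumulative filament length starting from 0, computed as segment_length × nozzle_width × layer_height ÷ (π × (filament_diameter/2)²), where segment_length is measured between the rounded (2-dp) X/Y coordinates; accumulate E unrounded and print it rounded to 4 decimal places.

At z = 7.75 mm: the 11.5×12 cube contributes its full rectangle; the cube at (-2.5, 10) is not intersected at this z (z outside [17.5, 20.5]); the cube at (13.5, 0.5) (footprint 26×26) is included at this height; After the difference (first − rest): starting from the 11.5×12 cube, the 26×26 cube at (13.5, 0.5) misses the remaining region (no effect) — 1 connected region. The outline is a single polygon with 4 vertices. Extrusion per mm of travel: 0.4 × 0.25 / (π × 0.875²) = 0.041575. Accumulating E over each segment gives final E = 1.9540.

G0 X0.00 Y0.00 Z7.75
G1 X11.50 Y0.00 E0.4781
G1 X11.50 Y12.00 E0.9770
G1 X0.00 Y12.00 E1.4551
G1 X0.00 Y0.00 E1.9540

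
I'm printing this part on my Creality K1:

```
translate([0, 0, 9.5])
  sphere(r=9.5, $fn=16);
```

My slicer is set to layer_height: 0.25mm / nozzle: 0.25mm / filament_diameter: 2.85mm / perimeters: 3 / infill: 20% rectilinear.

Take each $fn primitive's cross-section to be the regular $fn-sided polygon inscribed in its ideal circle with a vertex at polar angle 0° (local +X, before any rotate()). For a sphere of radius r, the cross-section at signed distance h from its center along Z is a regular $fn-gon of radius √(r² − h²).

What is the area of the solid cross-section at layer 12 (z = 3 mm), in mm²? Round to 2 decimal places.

146.95 mm²

At z = 3 mm: the r=9.5 sphere contributes a regular 16-gon of circumradius √(9.5²−6.5²) = 6.928 (area = (16/2)·6.928²·sin(360°/16) = 146.95 mm²). Overall, the cross-section is a single solid region. Net area = 146.95 mm².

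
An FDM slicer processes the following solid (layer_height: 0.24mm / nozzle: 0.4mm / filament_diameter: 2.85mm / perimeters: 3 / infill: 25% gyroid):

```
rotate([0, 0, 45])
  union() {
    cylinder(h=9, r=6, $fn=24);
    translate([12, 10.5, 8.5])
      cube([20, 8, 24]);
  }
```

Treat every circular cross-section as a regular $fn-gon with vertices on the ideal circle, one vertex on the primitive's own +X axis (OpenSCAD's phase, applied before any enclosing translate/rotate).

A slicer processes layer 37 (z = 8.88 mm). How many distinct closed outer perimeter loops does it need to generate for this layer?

At z = 8.88 mm: the r=6 cylinder gives a regular 24-gon of circumradius 6 (constant along its height); the cube at (12, 10.5) (footprint 20×8) is included at this height; Merging all regions: the 2 present regions are separate (no shared area or edge), so areas and boundary lengths simply add and each stays a separate island — 2 connected regions; (whole slice rotated 45° about Z — lengths, areas and connectivity unchanged). The result has 2 disconnected regions.

2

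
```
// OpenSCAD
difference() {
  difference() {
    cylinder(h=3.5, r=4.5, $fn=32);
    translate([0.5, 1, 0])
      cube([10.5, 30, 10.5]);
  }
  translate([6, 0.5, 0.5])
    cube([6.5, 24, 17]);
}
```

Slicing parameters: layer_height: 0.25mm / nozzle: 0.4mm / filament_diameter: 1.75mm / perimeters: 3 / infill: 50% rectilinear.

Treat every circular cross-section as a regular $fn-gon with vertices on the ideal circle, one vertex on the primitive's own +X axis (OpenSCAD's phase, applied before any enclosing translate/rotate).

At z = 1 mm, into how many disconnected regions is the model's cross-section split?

At z = 1 mm: the r=4.5 cylinder gives a regular 32-gon of circumradius 4.5 (constant along its height); the cube at (0.5, 1) is present — its section is the full 10.5×30 rectangle; Subtracting the remaining from the first: starting from the r=4.5 cylinder, the 10.5×30 cube at (0.5, 1) partially overlaps it — only the 9.62 mm² overlap (of its 315.00 mm²) is removed, clipping the outline — 1 connected region; the cube at (6, 0.5) is present — its section is the full 6.5×24 rectangle; Subtracting the remaining from the first: starting from that combined region, the 6.5×24 cube at (6, 0.5) misses the remaining region (no effect) — 1 connected region. The result has 1 disconnected region.

1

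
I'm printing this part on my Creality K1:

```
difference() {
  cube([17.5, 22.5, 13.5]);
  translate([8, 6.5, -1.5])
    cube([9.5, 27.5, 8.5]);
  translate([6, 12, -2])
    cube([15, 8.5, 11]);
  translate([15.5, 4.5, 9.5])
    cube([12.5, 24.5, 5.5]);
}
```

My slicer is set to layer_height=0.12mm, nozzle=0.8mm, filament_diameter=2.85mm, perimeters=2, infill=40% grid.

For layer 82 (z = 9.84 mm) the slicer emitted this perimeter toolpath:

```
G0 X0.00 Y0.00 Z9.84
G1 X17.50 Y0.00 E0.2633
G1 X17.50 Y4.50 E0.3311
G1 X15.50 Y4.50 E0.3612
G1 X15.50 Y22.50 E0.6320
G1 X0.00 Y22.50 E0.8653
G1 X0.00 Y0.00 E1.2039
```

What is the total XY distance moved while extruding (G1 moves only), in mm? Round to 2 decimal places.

Sum the Euclidean lengths of each G1 segment: total = 80.00 mm.

80.00 mm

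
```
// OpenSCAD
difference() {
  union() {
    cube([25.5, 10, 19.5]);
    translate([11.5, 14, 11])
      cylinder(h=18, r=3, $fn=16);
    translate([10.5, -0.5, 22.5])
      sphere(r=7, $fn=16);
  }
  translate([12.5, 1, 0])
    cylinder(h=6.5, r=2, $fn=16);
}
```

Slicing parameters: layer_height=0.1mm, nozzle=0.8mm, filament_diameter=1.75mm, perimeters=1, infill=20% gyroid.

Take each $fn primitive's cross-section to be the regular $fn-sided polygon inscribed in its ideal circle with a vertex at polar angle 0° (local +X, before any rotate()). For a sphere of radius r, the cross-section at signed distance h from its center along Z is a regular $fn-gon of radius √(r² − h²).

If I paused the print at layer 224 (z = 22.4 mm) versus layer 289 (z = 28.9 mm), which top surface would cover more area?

layer 224 (z = 22.4 mm)

Layer 224 (z = 22.4): the cube does not reach this height (z outside [0, 19.5]); the r=3 cylinder at (11.5, 14) gives a regular 16-gon of circumradius 3 (constant along its height) (area = (16/2)·3.000²·sin(360°/16) = 27.55 mm²); the r=7 sphere at (10.5, -0.5) contributes a regular 16-gon of circumradius √(7²−0.1²) = 6.999 (area = (16/2)·6.999²·sin(360°/16) = 149.98 mm²); Taking the union: the 2 present regions are separate (no shared area or edge), so areas and boundary lengths simply add and each stays a separate island — area = 177.53 mm²; the cylinder at (12.5, 1) is not intersected at this z (z outside [0, 6.5]); Taking the first minus the rest: none of the subtracted shapes is present at this height, so that combined region is unchanged — area = 177.53 mm². So its area = 177.53 mm². Layer 289 (z = 28.9): the cube does not reach this height (z outside [0, 19.5]); the r=3 cylinder at (11.5, 14) gives a regular 16-gon of circumradius 3 (constant along its height) (area = (16/2)·3.000²·sin(360°/16) = 27.55 mm²); the sphere at (10.5, -0.5): section is a regular 16-gon, circumradius = √(r²−h²) = √(7²−6.4²) = 2.835 (area = (16/2)·2.835²·sin(360°/16) = 24.61 mm²); Combining (union): the 2 present regions are separate (no shared area or edge), so areas and boundary lengths simply add and each stays a separate island — area = 52.17 mm²; the cylinder at (12.5, 1) is absent (z outside [0, 6.5]); Taking the first minus the rest: none of the subtracted shapes is present at this height, so that combined region is unchanged — area = 52.17 mm². So its area = 52.17 mm². Layer 224 is larger (177.53 vs 52.17 mm²).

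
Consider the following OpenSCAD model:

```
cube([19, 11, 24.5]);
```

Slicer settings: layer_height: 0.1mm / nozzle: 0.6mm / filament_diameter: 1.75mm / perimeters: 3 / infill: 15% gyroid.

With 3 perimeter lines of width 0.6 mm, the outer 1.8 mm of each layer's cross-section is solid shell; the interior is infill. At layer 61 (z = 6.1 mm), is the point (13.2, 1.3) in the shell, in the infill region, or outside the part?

At z = 6.1 mm: the cube (footprint 19×11) is included at this height. Overall, the cross-section is a single solid region. The nearest boundary edge runs (0.00, 0.00)→(19.00, 0.00); distance from the point to it = 1.30 mm. The point is inside the cross-section, 1.30 mm from the nearest boundary — within the 1.8 mm shell band (3 × 0.6).

shell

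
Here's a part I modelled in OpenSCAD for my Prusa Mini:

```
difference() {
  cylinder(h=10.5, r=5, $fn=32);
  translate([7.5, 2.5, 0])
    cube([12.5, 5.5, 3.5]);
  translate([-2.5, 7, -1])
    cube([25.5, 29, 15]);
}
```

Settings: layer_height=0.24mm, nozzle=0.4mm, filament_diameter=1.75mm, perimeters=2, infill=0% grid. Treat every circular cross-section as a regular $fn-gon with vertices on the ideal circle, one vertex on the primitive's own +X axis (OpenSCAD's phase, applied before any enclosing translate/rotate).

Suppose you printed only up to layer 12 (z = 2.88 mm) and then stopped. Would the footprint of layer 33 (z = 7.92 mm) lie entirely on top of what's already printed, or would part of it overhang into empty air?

entirely on top

Compare the two slices. At z = 2.88: the r=5 cylinder contributes a regular 32-gon of circumradius 5 (area = (32/2)·5.000²·sin(360°/32) = 78.04 mm²); the cube at (7.5, 2.5) (footprint 12.5×5.5) is included at this height (area 68.75 mm²); the 25.5×29 cube at (-2.5, 7) contributes its full rectangle (area 739.50 mm²); Taking the first minus the rest: starting from the r=5 cylinder (78.04 mm²), the 12.5×5.5 cube at (7.5, 2.5) misses the remaining region (no effect); the 25.5×29 cube at (-2.5, 7) misses the remaining region (no effect) — area = 78.04 mm². At z = 7.92: the cylinder: section is a regular 32-gon, circumradius r=5 (area = (32/2)·5.000²·sin(360°/32) = 78.04 mm²); the cube at (7.5, 2.5) is absent (z outside [0, 3.5]); the cube at (-2.5, 7) is present — its section is the full 25.5×29 rectangle (area 739.50 mm²); Taking the first minus the rest: starting from the r=5 cylinder (78.04 mm²), the 25.5×29 cube at (-2.5, 7) misses the remaining region (no effect) — area = 78.04 mm². Checking containment: the cross-section at z = 7.92 is a subset of the cross-section at z = 2.88.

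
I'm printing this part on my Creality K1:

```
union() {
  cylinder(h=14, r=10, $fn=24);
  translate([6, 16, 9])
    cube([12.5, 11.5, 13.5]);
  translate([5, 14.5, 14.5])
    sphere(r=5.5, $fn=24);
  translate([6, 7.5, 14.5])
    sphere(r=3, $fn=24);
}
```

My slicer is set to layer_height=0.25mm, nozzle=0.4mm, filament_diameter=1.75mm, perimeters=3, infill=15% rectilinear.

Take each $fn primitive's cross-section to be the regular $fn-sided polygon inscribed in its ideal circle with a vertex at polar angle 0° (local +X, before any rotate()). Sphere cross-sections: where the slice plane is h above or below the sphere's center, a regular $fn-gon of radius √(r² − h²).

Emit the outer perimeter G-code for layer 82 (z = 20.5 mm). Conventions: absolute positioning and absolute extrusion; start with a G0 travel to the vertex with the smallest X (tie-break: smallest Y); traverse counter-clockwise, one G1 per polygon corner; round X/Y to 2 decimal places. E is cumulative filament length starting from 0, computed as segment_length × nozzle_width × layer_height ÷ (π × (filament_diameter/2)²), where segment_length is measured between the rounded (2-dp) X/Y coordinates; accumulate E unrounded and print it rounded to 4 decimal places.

G0 X6.00 Y16.00 Z20.50
G1 X18.50 Y16.00 E0.5197
G1 X18.50 Y27.50 E0.9978
G1 X6.00 Y27.50 E1.5175
G1 X6.00 Y16.00 E1.9956

At z = 20.5 mm: the cylinder does not reach this height (z outside [0, 14]); the cube at (6, 16) is present — its section is the full 12.5×11.5 rectangle; the sphere at (5, 14.5) is not intersected at this z (|z−center|=6.000 > r=5.5); the sphere at (6, 7.5) is absent (|z−center|=6.000 > r=3); Taking the union: only the 12.5×11.5 cube at (6, 16) is present, so the union is just that shape — 1 connected region. The outline is a single polygon with 4 vertices. Extrusion per mm of travel: 0.4 × 0.25 / (π × 0.875²) = 0.041575. Accumulating E over each segment gives final E = 1.9956.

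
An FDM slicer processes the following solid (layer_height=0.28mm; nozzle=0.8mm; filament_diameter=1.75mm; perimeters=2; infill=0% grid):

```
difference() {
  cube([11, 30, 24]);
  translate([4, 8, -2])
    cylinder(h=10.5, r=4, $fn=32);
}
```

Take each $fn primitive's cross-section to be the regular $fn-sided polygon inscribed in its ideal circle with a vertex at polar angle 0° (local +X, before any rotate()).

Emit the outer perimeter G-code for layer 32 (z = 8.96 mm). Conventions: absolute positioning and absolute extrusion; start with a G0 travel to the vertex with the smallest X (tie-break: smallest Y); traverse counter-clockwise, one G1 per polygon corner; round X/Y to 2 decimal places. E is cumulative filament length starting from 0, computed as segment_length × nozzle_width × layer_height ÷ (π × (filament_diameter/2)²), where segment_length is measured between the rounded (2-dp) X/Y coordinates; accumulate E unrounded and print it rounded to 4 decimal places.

G0 X0.00 Y0.00 Z8.96
G1 X11.00 Y0.00 E1.0244
G1 X11.00 Y30.00 E3.8183
G1 X0.00 Y30.00 E4.8427
G1 X0.00 Y0.00 E7.6365

At z = 8.96 mm: the 11×30 cube contributes its full rectangle; the cylinder at (4, 8) is absent (z outside [-2, 8.5]); Subtracting the remaining from the first: none of the subtracted shapes is present at this height, so the 11×30 cube is unchanged — 1 connected region. The outline is a single polygon with 4 vertices. Extrusion per mm of travel: 0.8 × 0.28 / (π × 0.875²) = 0.093128. Accumulating E over each segment gives final E = 7.6365.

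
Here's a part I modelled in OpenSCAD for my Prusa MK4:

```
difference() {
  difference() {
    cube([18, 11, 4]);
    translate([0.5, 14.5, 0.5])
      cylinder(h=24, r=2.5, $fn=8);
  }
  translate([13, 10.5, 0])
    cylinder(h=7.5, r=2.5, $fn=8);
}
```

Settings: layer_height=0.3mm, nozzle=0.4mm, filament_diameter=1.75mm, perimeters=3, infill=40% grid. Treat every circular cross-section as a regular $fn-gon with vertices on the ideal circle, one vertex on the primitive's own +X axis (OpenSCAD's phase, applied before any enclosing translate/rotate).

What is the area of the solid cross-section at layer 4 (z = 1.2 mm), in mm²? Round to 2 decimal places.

At z = 1.2 mm: the cube (footprint 18×11) is included at this height (area 198.00 mm²); the r=2.5 cylinder at (0.5, 14.5) contributes a regular 8-gon of circumradius 2.5 (area = (8/2)·2.500²·sin(360°/8) = 17.68 mm²); Subtracting the remaining from the first: starting from the 18×11 cube (198.00 mm²), the r=2.5 cylinder at (0.5, 14.5) misses the remaining region (no effect) — area = 198.00 mm²; the cylinder at (13, 10.5): section is a regular 8-gon, circumradius r=2.5 (area = (8/2)·2.500²·sin(360°/8) = 17.68 mm²); Subtracting the remaining from the first: starting from that combined region (198.00 mm²), the r=2.5 cylinder at (13, 10.5) partially overlaps it — only the 11.24 mm² overlap (of its 17.68 mm²) is removed, clipping the outline — area = 186.76 mm². Overall, the cross-section is a single solid region. Net area = 186.76 mm².

186.76 mm²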